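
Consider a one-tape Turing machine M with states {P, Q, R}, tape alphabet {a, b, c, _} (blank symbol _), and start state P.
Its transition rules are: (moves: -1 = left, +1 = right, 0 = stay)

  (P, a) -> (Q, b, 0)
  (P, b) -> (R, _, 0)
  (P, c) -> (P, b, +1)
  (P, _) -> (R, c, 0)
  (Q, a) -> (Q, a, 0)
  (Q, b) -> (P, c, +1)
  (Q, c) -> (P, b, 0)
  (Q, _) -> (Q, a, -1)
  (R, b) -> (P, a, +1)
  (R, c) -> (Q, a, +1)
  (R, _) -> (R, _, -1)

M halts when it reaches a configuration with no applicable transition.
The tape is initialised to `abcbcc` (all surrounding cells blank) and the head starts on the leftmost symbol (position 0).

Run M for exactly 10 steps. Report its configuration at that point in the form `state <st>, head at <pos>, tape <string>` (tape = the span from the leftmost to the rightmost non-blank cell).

state Q, head at 0, tape aacbcc

P | [a]bcbcc   read a → write b, move 0, go to Q
Q | [b]bcbcc   read b → write c, move +1, go to P
P | c[b]cbcc   read b → write _, move 0, go to R
R | c[_]cbcc   read _ → write _, move -1, go to R
R | [c]_cbcc   read c → write a, move +1, go to Q
Q | a[_]cbcc   read _ → write a, move -1, go to Q
Q | [a]acbcc   read a → write a, move 0, go to Q
Q | [a]acbcc   read a → write a, move 0, go to Q
Q | [a]acbcc   read a → write a, move 0, go to Q
Q | [a]acbcc   read a → write a, move 0, go to Q
Q | [a]acbcc
After 10 steps: state Q, head at 0, tape aacbcc.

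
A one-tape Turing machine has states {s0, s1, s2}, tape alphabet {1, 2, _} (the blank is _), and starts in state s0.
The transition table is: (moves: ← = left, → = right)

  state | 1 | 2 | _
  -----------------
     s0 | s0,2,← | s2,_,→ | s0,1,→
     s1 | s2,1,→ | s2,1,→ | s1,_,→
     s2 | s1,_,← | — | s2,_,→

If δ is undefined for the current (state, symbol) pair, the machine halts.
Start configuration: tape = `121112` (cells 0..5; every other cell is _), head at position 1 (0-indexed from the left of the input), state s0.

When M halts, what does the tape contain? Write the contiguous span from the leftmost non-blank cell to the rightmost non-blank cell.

s0 | 1[2]1112   read 2 → write _, move →, go to s2
s2 | 1_[1]112   read 1 → write _, move ←, go to s1
s1 | 1[_]_112   read _ → write _, move →, go to s1
s1 | 1_[_]112   read _ → write _, move →, go to s1
s1 | 1__[1]12   read 1 → write 1, move →, go to s2
s2 | 1__1[1]2   read 1 → write _, move ←, go to s1
s1 | 1__[1]_2   read 1 → write 1, move →, go to s2
s2 | 1__1[_]2   read _ → write _, move →, go to s2
s2 | 1__1_[2]
The non-blank tape span at halt is 1__1_2.

1__1_2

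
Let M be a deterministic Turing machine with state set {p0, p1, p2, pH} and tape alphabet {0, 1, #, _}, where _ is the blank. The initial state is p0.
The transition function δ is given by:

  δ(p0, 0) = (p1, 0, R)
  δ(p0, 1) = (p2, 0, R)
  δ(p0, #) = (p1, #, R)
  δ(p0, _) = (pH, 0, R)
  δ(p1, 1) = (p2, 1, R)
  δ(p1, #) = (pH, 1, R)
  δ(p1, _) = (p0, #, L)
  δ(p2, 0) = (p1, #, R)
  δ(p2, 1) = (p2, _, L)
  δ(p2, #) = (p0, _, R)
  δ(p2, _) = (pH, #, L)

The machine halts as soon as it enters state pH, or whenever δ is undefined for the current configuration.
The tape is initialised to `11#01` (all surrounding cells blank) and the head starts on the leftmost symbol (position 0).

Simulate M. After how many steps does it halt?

6

p0 | [1]1#01   read 1 → write 0, move R, go to p2
p2 | 0[1]#01   read 1 → write _, move L, go to p2
p2 | [0]_#01   read 0 → write #, move R, go to p1
p1 | #[_]#01   read _ → write #, move L, go to p0
p0 | [#]##01   read # → write #, move R, go to p1
p1 | #[#]#01   read # → write 1, move R, go to pH
pH | #1[#]01
M halts after 6 transitions.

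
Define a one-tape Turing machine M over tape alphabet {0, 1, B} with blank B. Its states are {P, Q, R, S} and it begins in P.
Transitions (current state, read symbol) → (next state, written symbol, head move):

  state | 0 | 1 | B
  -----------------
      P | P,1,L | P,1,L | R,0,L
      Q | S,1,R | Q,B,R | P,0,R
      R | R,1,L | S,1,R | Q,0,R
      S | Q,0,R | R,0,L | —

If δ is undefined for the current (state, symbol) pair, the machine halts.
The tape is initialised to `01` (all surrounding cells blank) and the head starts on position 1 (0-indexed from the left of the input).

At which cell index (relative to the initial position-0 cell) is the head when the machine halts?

4

P | BB0[1]BBB   read 1 → write 1, move L, go to P
P | BB[0]1BBB   read 0 → write 1, move L, go to P
P | B[B]11BBB   read B → write 0, move L, go to R
R | [B]011BBB   read B → write 0, move R, go to Q
Q | 0[0]11BBB   read 0 → write 1, move R, go to S
S | 01[1]1BBB   read 1 → write 0, move L, go to R
R | 0[1]01BBB   read 1 → write 1, move R, go to S
S | 01[0]1BBB   read 0 → write 0, move R, go to Q
Q | 010[1]BBB   read 1 → write B, move R, go to Q
Q | 010B[B]BB   read B → write 0, move R, go to P
P | 010B0[B]B   read B → write 0, move L, go to R
R | 010B[0]0B   read 0 → write 1, move L, go to R
R | 010[B]10B   read B → write 0, move R, go to Q
Q | 0100[1]0B   read 1 → write B, move R, go to Q
Q | 0100B[0]B   read 0 → write 1, move R, go to S
S | 0100B1[B]
At halt the head is at cell 4.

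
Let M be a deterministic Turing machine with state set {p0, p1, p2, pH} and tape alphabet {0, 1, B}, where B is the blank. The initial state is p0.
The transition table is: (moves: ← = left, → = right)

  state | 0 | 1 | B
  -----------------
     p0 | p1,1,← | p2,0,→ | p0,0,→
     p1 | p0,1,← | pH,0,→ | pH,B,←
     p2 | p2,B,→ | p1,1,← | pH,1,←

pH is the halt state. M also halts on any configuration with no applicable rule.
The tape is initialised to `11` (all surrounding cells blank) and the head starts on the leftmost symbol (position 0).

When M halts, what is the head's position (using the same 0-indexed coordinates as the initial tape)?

-3

state=p0 head=0 tape=BBB[1]1   (p0,1)→(p2,0,→)
state=p2 head=1 tape=BBB0[1]   (p2,1)→(p1,1,←)
state=p1 head=0 tape=BBB[0]1   (p1,0)→(p0,1,←)
state=p0 head=-1 tape=BB[B]11   (p0,B)→(p0,0,→)
state=p0 head=0 tape=BB0[1]1   (p0,1)→(p2,0,→)
state=p2 head=1 tape=BB00[1]   (p2,1)→(p1,1,←)
state=p1 head=0 tape=BB0[0]1   (p1,0)→(p0,1,←)
state=p0 head=-1 tape=BB[0]11   (p0,0)→(p1,1,←)
state=p1 head=-2 tape=B[B]111   (p1,B)→(pH,B,←)
state=pH head=-3 tape=[B]B111
At halt the head is at cell -3.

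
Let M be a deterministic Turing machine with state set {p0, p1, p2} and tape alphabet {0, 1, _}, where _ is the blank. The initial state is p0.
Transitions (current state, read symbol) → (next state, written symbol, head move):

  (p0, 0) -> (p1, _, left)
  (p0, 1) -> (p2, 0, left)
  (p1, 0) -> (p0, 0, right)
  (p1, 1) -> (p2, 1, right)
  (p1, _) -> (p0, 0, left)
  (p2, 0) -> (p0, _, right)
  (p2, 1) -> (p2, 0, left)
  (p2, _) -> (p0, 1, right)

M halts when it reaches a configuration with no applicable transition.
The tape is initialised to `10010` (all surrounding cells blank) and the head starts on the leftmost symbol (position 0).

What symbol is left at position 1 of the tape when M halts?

p0 | __[1]0010_   read 1 → write 0, move left, go to p2
p2 | _[_]00010_   read _ → write 1, move right, go to p0
p0 | _1[0]0010_   read 0 → write _, move left, go to p1
p1 | _[1]_0010_   read 1 → write 1, move right, go to p2
p2 | _1[_]0010_   read _ → write 1, move right, go to p0
p0 | _11[0]010_   read 0 → write _, move left, go to p1
p1 | _1[1]_010_   read 1 → write 1, move right, go to p2
p2 | _11[_]010_   read _ → write 1, move right, go to p0
p0 | _111[0]10_   read 0 → write _, move left, go to p1
p1 | _11[1]_10_   read 1 → write 1, move right, go to p2
p2 | _111[_]10_   read _ → write 1, move right, go to p0
p0 | _1111[1]0_   read 1 → write 0, move left, go to p2
p2 | _111[1]00_   read 1 → write 0, move left, go to p2
p2 | _11[1]000_   read 1 → write 0, move left, go to p2
p2 | _1[1]0000_   read 1 → write 0, move left, go to p2
p2 | _[1]00000_   read 1 → write 0, move left, go to p2
p2 | [_]000000_   read _ → write 1, move right, go to p0
p0 | 1[0]00000_   read 0 → write _, move left, go to p1
p1 | [1]_00000_   read 1 → write 1, move right, go to p2
p2 | 1[_]00000_   read _ → write 1, move right, go to p0
p0 | 11[0]0000_   read 0 → write _, move left, go to p1
p1 | 1[1]_0000_   read 1 → write 1, move right, go to p2
p2 | 11[_]0000_   read _ → write 1, move right, go to p0
p0 | 111[0]000_   read 0 → write _, move left, go to p1
p1 | 11[1]_000_   read 1 → write 1, move right, go to p2
p2 | 111[_]000_   read _ → write 1, move right, go to p0
p0 | 1111[0]00_   read 0 → write _, move left, go to p1
p1 | 111[1]_00_   read 1 → write 1, move right, go to p2
p2 | 1111[_]00_   read _ → write 1, move right, go to p0
p0 | 11111[0]0_   read 0 → write _, move left, go to p1
p1 | 1111[1]_0_   read 1 → write 1, move right, go to p2
p2 | 11111[_]0_   read _ → write 1, move right, go to p0
p0 | 111111[0]_   read 0 → write _, move left, go to p1
p1 | 11111[1]__   read 1 → write 1, move right, go to p2
p2 | 111111[_]_   read _ → write 1, move right, go to p0
p0 | 1111111[_]
Cell 1 holds 1 when M halts.

1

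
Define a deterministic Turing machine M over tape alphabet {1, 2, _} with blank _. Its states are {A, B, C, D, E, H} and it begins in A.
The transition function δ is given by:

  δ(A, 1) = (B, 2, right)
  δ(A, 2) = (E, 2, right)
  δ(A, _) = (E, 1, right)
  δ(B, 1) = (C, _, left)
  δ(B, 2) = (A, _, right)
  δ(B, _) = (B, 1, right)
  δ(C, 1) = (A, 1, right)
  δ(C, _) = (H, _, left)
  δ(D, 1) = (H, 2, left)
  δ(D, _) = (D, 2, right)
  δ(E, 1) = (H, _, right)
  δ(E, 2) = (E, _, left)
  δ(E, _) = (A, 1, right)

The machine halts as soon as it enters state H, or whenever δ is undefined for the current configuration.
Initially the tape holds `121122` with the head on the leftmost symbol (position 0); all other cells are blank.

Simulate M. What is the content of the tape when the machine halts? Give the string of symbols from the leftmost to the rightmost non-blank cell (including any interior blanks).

2_2_22

state=A head=0 tape=[1]21122   (A,1)→(B,2,right)
state=B head=1 tape=2[2]1122   (B,2)→(A,_,right)
state=A head=2 tape=2_[1]122   (A,1)→(B,2,right)
state=B head=3 tape=2_2[1]22   (B,1)→(C,_,left)
state=C head=2 tape=2_[2]_22
The non-blank tape span at halt is 2_2_22.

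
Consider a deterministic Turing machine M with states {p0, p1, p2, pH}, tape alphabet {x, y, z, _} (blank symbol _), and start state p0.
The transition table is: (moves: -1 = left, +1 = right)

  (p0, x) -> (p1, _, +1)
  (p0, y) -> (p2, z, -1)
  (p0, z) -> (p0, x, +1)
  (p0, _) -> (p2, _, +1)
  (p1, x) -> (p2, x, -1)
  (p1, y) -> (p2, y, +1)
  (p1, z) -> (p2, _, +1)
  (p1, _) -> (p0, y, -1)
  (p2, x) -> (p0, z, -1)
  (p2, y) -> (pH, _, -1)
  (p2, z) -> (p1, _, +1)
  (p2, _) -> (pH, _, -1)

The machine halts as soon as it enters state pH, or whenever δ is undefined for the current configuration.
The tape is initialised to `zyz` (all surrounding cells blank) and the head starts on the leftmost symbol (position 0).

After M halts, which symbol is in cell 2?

state=p0 head=0 tape=_[z]yz_   (p0,z)→(p0,x,+1)
state=p0 head=1 tape=_x[y]z_   (p0,y)→(p2,z,-1)
state=p2 head=0 tape=_[x]zz_   (p2,x)→(p0,z,-1)
state=p0 head=-1 tape=[_]zzz_   (p0,_)→(p2,_,+1)
state=p2 head=0 tape=_[z]zz_   (p2,z)→(p1,_,+1)
state=p1 head=1 tape=__[z]z_   (p1,z)→(p2,_,+1)
state=p2 head=2 tape=___[z]_   (p2,z)→(p1,_,+1)
state=p1 head=3 tape=____[_]   (p1,_)→(p0,y,-1)
state=p0 head=2 tape=___[_]y   (p0,_)→(p2,_,+1)
state=p2 head=3 tape=____[y]   (p2,y)→(pH,_,-1)
state=pH head=2 tape=___[_]_
Cell 2 holds _ when M halts.

_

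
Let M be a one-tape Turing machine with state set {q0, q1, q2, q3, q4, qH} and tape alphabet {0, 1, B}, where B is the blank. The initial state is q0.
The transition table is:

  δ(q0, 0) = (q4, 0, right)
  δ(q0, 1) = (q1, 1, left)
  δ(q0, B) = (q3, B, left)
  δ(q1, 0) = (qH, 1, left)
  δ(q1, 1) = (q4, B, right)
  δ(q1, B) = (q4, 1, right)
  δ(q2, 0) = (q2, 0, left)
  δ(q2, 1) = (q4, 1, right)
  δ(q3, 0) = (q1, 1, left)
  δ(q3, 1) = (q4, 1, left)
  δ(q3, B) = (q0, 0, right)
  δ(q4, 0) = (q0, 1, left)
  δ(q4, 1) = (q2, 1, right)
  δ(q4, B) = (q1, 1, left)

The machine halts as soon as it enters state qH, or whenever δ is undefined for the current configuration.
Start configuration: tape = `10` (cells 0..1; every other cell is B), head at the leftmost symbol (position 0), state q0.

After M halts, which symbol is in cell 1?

B

state=q0 head=0 tape=B[1]0BB   (q0,1)→(q1,1,left)
state=q1 head=-1 tape=[B]10BB   (q1,B)→(q4,1,right)
state=q4 head=0 tape=1[1]0BB   (q4,1)→(q2,1,right)
state=q2 head=1 tape=11[0]BB   (q2,0)→(q2,0,left)
state=q2 head=0 tape=1[1]0BB   (q2,1)→(q4,1,right)
state=q4 head=1 tape=11[0]BB   (q4,0)→(q0,1,left)
state=q0 head=0 tape=1[1]1BB   (q0,1)→(q1,1,left)
state=q1 head=-1 tape=[1]11BB   (q1,1)→(q4,B,right)
state=q4 head=0 tape=B[1]1BB   (q4,1)→(q2,1,right)
state=q2 head=1 tape=B1[1]BB   (q2,1)→(q4,1,right)
state=q4 head=2 tape=B11[B]B   (q4,B)→(q1,1,left)
state=q1 head=1 tape=B1[1]1B   (q1,1)→(q4,B,right)
state=q4 head=2 tape=B1B[1]B   (q4,1)→(q2,1,right)
state=q2 head=3 tape=B1B1[B]
Cell 1 holds B when M halts.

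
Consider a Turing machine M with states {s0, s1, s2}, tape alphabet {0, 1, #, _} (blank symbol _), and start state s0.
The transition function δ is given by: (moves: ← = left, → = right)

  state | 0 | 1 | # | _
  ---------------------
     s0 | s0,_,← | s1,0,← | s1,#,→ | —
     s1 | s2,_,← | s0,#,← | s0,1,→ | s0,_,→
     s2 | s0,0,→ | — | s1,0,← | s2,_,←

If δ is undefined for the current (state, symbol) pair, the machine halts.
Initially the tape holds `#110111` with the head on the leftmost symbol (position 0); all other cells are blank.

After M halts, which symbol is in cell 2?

_

s0 | _[#]110111   read # → write #, move →, go to s1
s1 | _#[1]10111   read 1 → write #, move ←, go to s0
s0 | _[#]#10111   read # → write #, move →, go to s1
s1 | _#[#]10111   read # → write 1, move →, go to s0
s0 | _#1[1]0111   read 1 → write 0, move ←, go to s1
s1 | _#[1]00111   read 1 → write #, move ←, go to s0
s0 | _[#]#00111   read # → write #, move →, go to s1
s1 | _#[#]00111   read # → write 1, move →, go to s0
s0 | _#1[0]0111   read 0 → write _, move ←, go to s0
s0 | _#[1]_0111   read 1 → write 0, move ←, go to s1
s1 | _[#]0_0111   read # → write 1, move →, go to s0
s0 | _1[0]_0111   read 0 → write _, move ←, go to s0
s0 | _[1]__0111   read 1 → write 0, move ←, go to s1
s1 | [_]0__0111   read _ → write _, move →, go to s0
s0 | _[0]__0111   read 0 → write _, move ←, go to s0
s0 | [_]___0111
Cell 2 holds _ when M halts.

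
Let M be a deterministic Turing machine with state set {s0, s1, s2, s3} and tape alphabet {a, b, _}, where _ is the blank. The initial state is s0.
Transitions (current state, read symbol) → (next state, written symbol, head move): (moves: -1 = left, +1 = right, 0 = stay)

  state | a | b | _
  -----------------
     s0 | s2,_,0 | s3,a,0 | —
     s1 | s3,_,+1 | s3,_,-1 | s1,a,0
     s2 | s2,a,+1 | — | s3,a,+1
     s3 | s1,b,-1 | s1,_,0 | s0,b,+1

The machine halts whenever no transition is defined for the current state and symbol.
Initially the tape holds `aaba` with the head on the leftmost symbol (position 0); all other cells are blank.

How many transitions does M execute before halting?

state=s0 head=0 tape=[a]aba__   (s0,a)→(s2,_,0)
state=s2 head=0 tape=[_]aba__   (s2,_)→(s3,a,+1)
state=s3 head=1 tape=a[a]ba__   (s3,a)→(s1,b,-1)
state=s1 head=0 tape=[a]bba__   (s1,a)→(s3,_,+1)
state=s3 head=1 tape=_[b]ba__   (s3,b)→(s1,_,0)
state=s1 head=1 tape=_[_]ba__   (s1,_)→(s1,a,0)
state=s1 head=1 tape=_[a]ba__   (s1,a)→(s3,_,+1)
state=s3 head=2 tape=__[b]a__   (s3,b)→(s1,_,0)
state=s1 head=2 tape=__[_]a__   (s1,_)→(s1,a,0)
state=s1 head=2 tape=__[a]a__   (s1,a)→(s3,_,+1)
state=s3 head=3 tape=___[a]__   (s3,a)→(s1,b,-1)
state=s1 head=2 tape=__[_]b__   (s1,_)→(s1,a,0)
state=s1 head=2 tape=__[a]b__   (s1,a)→(s3,_,+1)
state=s3 head=3 tape=___[b]__   (s3,b)→(s1,_,0)
state=s1 head=3 tape=___[_]__   (s1,_)→(s1,a,0)
state=s1 head=3 tape=___[a]__   (s1,a)→(s3,_,+1)
state=s3 head=4 tape=____[_]_   (s3,_)→(s0,b,+1)
state=s0 head=5 tape=____b[_]
M halts after 17 transitions.

17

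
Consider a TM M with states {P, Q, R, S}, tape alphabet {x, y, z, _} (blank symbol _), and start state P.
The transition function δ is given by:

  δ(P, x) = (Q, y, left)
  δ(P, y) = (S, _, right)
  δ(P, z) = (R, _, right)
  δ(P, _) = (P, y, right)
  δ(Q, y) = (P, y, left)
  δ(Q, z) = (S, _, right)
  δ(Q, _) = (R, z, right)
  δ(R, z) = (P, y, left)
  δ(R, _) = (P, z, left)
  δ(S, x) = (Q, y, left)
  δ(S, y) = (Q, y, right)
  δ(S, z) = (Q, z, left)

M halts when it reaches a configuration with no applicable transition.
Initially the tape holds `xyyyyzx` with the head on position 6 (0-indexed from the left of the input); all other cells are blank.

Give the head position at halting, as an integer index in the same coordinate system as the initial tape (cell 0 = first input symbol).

state=P head=6 tape=xyyyyz[x]___   (P,x)→(Q,y,left)
state=Q head=5 tape=xyyyy[z]y___   (Q,z)→(S,_,right)
state=S head=6 tape=xyyyy_[y]___   (S,y)→(Q,y,right)
state=Q head=7 tape=xyyyy_y[_]__   (Q,_)→(R,z,right)
state=R head=8 tape=xyyyy_yz[_]_   (R,_)→(P,z,left)
state=P head=7 tape=xyyyy_y[z]z_   (P,z)→(R,_,right)
state=R head=8 tape=xyyyy_y_[z]_   (R,z)→(P,y,left)
state=P head=7 tape=xyyyy_y[_]y_   (P,_)→(P,y,right)
state=P head=8 tape=xyyyy_yy[y]_   (P,y)→(S,_,right)
state=S head=9 tape=xyyyy_yy_[_]
At halt the head is at cell 9.

9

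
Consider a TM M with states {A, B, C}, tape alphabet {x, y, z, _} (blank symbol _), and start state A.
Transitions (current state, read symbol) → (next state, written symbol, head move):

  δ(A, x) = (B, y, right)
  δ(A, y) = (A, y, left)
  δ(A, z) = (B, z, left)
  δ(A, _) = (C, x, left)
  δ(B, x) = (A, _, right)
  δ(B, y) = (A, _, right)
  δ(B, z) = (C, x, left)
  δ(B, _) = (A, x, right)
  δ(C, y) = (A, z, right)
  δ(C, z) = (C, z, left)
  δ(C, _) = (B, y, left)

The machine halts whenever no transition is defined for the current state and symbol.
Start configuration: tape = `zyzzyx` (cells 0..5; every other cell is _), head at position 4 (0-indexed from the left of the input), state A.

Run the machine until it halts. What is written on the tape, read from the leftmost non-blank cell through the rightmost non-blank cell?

state=A head=4 tape=zyzz[y]x__   (A,y)→(A,y,left)
state=A head=3 tape=zyz[z]yx__   (A,z)→(B,z,left)
state=B head=2 tape=zy[z]zyx__   (B,z)→(C,x,left)
state=C head=1 tape=z[y]xzyx__   (C,y)→(A,z,right)
state=A head=2 tape=zz[x]zyx__   (A,x)→(B,y,right)
state=B head=3 tape=zzy[z]yx__   (B,z)→(C,x,left)
state=C head=2 tape=zz[y]xyx__   (C,y)→(A,z,right)
state=A head=3 tape=zzz[x]yx__   (A,x)→(B,y,right)
state=B head=4 tape=zzzy[y]x__   (B,y)→(A,_,right)
state=A head=5 tape=zzzy_[x]__   (A,x)→(B,y,right)
state=B head=6 tape=zzzy_y[_]_   (B,_)→(A,x,right)
state=A head=7 tape=zzzy_yx[_]   (A,_)→(C,x,left)
state=C head=6 tape=zzzy_y[x]x
The non-blank tape span at halt is zzzy_yxx.

zzzy_yxx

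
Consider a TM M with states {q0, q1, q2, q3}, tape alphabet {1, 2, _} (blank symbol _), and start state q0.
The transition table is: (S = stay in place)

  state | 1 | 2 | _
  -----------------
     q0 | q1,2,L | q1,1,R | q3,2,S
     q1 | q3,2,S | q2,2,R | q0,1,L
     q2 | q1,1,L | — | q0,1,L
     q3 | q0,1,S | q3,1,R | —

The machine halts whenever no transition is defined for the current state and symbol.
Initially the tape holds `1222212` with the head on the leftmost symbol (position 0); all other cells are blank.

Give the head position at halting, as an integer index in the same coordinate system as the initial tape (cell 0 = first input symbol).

7

q0 | __[1]222212_   read 1 → write 2, move L, go to q1
q1 | _[_]2222212_   read _ → write 1, move L, go to q0
q0 | [_]12222212_   read _ → write 2, move S, go to q3
q3 | [2]12222212_   read 2 → write 1, move R, go to q3
q3 | 1[1]2222212_   read 1 → write 1, move S, go to q0
q0 | 1[1]2222212_   read 1 → write 2, move L, go to q1
q1 | [1]22222212_   read 1 → write 2, move S, go to q3
q3 | [2]22222212_   read 2 → write 1, move R, go to q3
q3 | 1[2]2222212_   read 2 → write 1, move R, go to q3
q3 | 11[2]222212_   read 2 → write 1, move R, go to q3
q3 | 111[2]22212_   read 2 → write 1, move R, go to q3
q3 | 1111[2]2212_   read 2 → write 1, move R, go to q3
q3 | 11111[2]212_   read 2 → write 1, move R, go to q3
q3 | 111111[2]12_   read 2 → write 1, move R, go to q3
q3 | 1111111[1]2_   read 1 → write 1, move S, go to q0
q0 | 1111111[1]2_   read 1 → write 2, move L, go to q1
q1 | 111111[1]22_   read 1 → write 2, move S, go to q3
q3 | 111111[2]22_   read 2 → write 1, move R, go to q3
q3 | 1111111[2]2_   read 2 → write 1, move R, go to q3
q3 | 11111111[2]_   read 2 → write 1, move R, go to q3
q3 | 111111111[_]
At halt the head is at cell 7.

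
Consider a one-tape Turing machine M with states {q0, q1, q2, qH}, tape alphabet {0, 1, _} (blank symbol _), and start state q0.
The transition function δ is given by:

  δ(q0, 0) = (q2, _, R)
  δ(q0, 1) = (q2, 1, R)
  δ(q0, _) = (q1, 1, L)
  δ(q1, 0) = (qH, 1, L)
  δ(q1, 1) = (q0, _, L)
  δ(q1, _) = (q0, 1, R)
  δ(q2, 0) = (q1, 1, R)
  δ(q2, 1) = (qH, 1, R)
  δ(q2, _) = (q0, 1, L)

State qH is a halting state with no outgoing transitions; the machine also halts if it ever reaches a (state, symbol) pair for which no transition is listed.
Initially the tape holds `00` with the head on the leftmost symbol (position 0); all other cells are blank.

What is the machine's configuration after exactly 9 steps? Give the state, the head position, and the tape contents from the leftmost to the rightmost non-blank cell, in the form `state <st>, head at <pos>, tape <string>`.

q0 | [0]0__   read 0 → write _, move R, go to q2
q2 | _[0]__   read 0 → write 1, move R, go to q1
q1 | _1[_]_   read _ → write 1, move R, go to q0
q0 | _11[_]   read _ → write 1, move L, go to q1
q1 | _1[1]1   read 1 → write _, move L, go to q0
q0 | _[1]_1   read 1 → write 1, move R, go to q2
q2 | _1[_]1   read _ → write 1, move L, go to q0
q0 | _[1]11   read 1 → write 1, move R, go to q2
q2 | _1[1]1   read 1 → write 1, move R, go to qH
qH | _11[1]
After 9 steps: state qH, head at 3, tape 111.

state qH, head at 3, tape 111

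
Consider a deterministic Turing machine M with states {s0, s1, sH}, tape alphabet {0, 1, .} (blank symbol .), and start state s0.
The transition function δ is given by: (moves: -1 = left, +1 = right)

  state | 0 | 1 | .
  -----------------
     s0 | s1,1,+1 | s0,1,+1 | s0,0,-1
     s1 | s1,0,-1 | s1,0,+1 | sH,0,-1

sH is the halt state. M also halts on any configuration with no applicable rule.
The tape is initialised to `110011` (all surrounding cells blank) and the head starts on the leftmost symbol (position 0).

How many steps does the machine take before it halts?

14

state=s0 head=0 tape=..[1]10011   (s0,1)→(s0,1,+1)
state=s0 head=1 tape=..1[1]0011   (s0,1)→(s0,1,+1)
state=s0 head=2 tape=..11[0]011   (s0,0)→(s1,1,+1)
state=s1 head=3 tape=..111[0]11   (s1,0)→(s1,0,-1)
state=s1 head=2 tape=..11[1]011   (s1,1)→(s1,0,+1)
state=s1 head=3 tape=..110[0]11   (s1,0)→(s1,0,-1)
state=s1 head=2 tape=..11[0]011   (s1,0)→(s1,0,-1)
state=s1 head=1 tape=..1[1]0011   (s1,1)→(s1,0,+1)
state=s1 head=2 tape=..10[0]011   (s1,0)→(s1,0,-1)
state=s1 head=1 tape=..1[0]0011   (s1,0)→(s1,0,-1)
state=s1 head=0 tape=..[1]00011   (s1,1)→(s1,0,+1)
state=s1 head=1 tape=..0[0]0011   (s1,0)→(s1,0,-1)
state=s1 head=0 tape=..[0]00011   (s1,0)→(s1,0,-1)
state=s1 head=-1 tape=.[.]000011   (s1,.)→(sH,0,-1)
state=sH head=-2 tape=[.]0000011
M halts after 14 transitions.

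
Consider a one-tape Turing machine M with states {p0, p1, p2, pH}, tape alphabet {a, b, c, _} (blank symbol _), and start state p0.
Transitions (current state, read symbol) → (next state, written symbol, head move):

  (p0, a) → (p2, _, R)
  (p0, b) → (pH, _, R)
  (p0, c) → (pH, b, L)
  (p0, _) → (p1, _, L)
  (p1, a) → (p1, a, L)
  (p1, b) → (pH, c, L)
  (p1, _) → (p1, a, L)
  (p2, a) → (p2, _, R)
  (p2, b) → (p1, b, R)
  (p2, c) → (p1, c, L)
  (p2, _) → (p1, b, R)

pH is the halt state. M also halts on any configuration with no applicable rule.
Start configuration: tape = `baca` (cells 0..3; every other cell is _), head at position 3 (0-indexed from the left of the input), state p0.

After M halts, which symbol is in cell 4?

state=p0 head=3 tape=bac[a]__   (p0,a)→(p2,_,R)
state=p2 head=4 tape=bac_[_]_   (p2,_)→(p1,b,R)
state=p1 head=5 tape=bac_b[_]   (p1,_)→(p1,a,L)
state=p1 head=4 tape=bac_[b]a   (p1,b)→(pH,c,L)
state=pH head=3 tape=bac[_]ca
Cell 4 holds c when M halts.

c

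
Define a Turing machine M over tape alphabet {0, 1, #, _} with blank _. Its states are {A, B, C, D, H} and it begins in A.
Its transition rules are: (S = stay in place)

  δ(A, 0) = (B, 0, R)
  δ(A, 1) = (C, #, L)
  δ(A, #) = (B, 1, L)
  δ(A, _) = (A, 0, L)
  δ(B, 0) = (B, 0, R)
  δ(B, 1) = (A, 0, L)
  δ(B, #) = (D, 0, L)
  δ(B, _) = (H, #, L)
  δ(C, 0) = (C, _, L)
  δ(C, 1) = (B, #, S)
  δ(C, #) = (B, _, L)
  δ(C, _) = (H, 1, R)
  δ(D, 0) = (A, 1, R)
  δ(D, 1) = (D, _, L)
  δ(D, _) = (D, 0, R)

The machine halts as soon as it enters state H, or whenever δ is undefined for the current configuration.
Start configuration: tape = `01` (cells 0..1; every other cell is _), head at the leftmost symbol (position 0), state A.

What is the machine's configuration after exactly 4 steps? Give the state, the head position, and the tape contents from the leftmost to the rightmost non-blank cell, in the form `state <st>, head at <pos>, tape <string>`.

state B, head at 2, tape 00

state=A head=0 tape=[0]1_   (A,0)→(B,0,R)
state=B head=1 tape=0[1]_   (B,1)→(A,0,L)
state=A head=0 tape=[0]0_   (A,0)→(B,0,R)
state=B head=1 tape=0[0]_   (B,0)→(B,0,R)
state=B head=2 tape=00[_]
After 4 steps: state B, head at 2, tape 00.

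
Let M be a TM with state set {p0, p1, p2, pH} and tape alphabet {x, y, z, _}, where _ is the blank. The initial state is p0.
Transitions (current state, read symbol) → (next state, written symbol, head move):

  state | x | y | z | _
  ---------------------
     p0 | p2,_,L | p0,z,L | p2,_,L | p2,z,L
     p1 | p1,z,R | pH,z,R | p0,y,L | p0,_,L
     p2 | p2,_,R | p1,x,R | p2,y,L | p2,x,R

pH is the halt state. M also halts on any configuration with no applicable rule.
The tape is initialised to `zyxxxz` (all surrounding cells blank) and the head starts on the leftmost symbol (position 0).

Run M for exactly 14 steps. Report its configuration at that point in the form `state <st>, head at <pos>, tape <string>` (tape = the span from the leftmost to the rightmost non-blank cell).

state pH, head at 4, tape xx_xz_y

p0 | _[z]yxxxz   read z → write _, move L, go to p2
p2 | [_]_yxxxz   read _ → write x, move R, go to p2
p2 | x[_]yxxxz   read _ → write x, move R, go to p2
p2 | xx[y]xxxz   read y → write x, move R, go to p1
p1 | xxx[x]xxz   read x → write z, move R, go to p1
p1 | xxxz[x]xz   read x → write z, move R, go to p1
p1 | xxxzz[x]z   read x → write z, move R, go to p1
p1 | xxxzzz[z]   read z → write y, move L, go to p0
p0 | xxxzz[z]y   read z → write _, move L, go to p2
p2 | xxxz[z]_y   read z → write y, move L, go to p2
p2 | xxx[z]y_y   read z → write y, move L, go to p2
p2 | xx[x]yy_y   read x → write _, move R, go to p2
p2 | xx_[y]y_y   read y → write x, move R, go to p1
p1 | xx_x[y]_y   read y → write z, move R, go to pH
pH | xx_xz[_]y
After 14 steps: state pH, head at 4, tape xx_xz_y.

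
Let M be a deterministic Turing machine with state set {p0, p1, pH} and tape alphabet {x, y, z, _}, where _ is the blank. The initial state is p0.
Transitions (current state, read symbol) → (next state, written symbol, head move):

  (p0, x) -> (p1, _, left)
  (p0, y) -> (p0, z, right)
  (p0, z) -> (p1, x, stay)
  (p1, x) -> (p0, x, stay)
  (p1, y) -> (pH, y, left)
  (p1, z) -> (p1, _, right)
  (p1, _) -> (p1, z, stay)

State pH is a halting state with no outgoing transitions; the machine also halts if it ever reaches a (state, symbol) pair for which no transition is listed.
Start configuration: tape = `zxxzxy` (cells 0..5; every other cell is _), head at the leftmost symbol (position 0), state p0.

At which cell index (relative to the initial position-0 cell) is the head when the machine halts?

4

p0 | _[z]xxzxy   read z → write x, move stay, go to p1
p1 | _[x]xxzxy   read x → write x, move stay, go to p0
p0 | _[x]xxzxy   read x → write _, move left, go to p1
p1 | [_]_xxzxy   read _ → write z, move stay, go to p1
p1 | [z]_xxzxy   read z → write _, move right, go to p1
p1 | _[_]xxzxy   read _ → write z, move stay, go to p1
p1 | _[z]xxzxy   read z → write _, move right, go to p1
p1 | __[x]xzxy   read x → write x, move stay, go to p0
p0 | __[x]xzxy   read x → write _, move left, go to p1
p1 | _[_]_xzxy   read _ → write z, move stay, go to p1
p1 | _[z]_xzxy   read z → write _, move right, go to p1
p1 | __[_]xzxy   read _ → write z, move stay, go to p1
p1 | __[z]xzxy   read z → write _, move right, go to p1
p1 | ___[x]zxy   read x → write x, move stay, go to p0
p0 | ___[x]zxy   read x → write _, move left, go to p1
p1 | __[_]_zxy   read _ → write z, move stay, go to p1
p1 | __[z]_zxy   read z → write _, move right, go to p1
p1 | ___[_]zxy   read _ → write z, move stay, go to p1
p1 | ___[z]zxy   read z → write _, move right, go to p1
p1 | ____[z]xy   read z → write _, move right, go to p1
p1 | _____[x]y   read x → write x, move stay, go to p0
p0 | _____[x]y   read x → write _, move left, go to p1
p1 | ____[_]_y   read _ → write z, move stay, go to p1
p1 | ____[z]_y   read z → write _, move right, go to p1
p1 | _____[_]y   read _ → write z, move stay, go to p1
p1 | _____[z]y   read z → write _, move right, go to p1
p1 | ______[y]   read y → write y, move left, go to pH
pH | _____[_]y
At halt the head is at cell 4.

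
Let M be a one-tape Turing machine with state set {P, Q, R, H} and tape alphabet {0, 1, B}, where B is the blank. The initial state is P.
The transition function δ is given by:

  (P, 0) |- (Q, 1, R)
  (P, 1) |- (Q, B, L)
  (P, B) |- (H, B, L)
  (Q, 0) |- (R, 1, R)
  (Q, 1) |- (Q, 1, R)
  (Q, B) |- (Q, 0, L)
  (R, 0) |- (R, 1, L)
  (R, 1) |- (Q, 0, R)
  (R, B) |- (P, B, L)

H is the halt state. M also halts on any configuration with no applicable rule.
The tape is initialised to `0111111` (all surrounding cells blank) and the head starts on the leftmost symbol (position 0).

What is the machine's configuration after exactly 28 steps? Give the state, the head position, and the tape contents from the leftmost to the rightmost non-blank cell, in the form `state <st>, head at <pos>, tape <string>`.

state=P head=0 tape=[0]111111BB   (P,0)→(Q,1,R)
state=Q head=1 tape=1[1]11111BB   (Q,1)→(Q,1,R)
state=Q head=2 tape=11[1]1111BB   (Q,1)→(Q,1,R)
state=Q head=3 tape=111[1]111BB   (Q,1)→(Q,1,R)
state=Q head=4 tape=1111[1]11BB   (Q,1)→(Q,1,R)
state=Q head=5 tape=11111[1]1BB   (Q,1)→(Q,1,R)
state=Q head=6 tape=111111[1]BB   (Q,1)→(Q,1,R)
state=Q head=7 tape=1111111[B]B   (Q,B)→(Q,0,L)
state=Q head=6 tape=111111[1]0B   (Q,1)→(Q,1,R)
state=Q head=7 tape=1111111[0]B   (Q,0)→(R,1,R)
state=R head=8 tape=11111111[B]   (R,B)→(P,B,L)
state=P head=7 tape=1111111[1]B   (P,1)→(Q,B,L)
state=Q head=6 tape=111111[1]BB   (Q,1)→(Q,1,R)
state=Q head=7 tape=1111111[B]B   (Q,B)→(Q,0,L)
state=Q head=6 tape=111111[1]0B   (Q,1)→(Q,1,R)
state=Q head=7 tape=1111111[0]B   (Q,0)→(R,1,R)
state=R head=8 tape=11111111[B]   (R,B)→(P,B,L)
state=P head=7 tape=1111111[1]B   (P,1)→(Q,B,L)
state=Q head=6 tape=111111[1]BB   (Q,1)→(Q,1,R)
state=Q head=7 tape=1111111[B]B   (Q,B)→(Q,0,L)
state=Q head=6 tape=111111[1]0B   (Q,1)→(Q,1,R)
state=Q head=7 tape=1111111[0]B   (Q,0)→(R,1,R)
state=R head=8 tape=11111111[B]   (R,B)→(P,B,L)
state=P head=7 tape=1111111[1]B   (P,1)→(Q,B,L)
state=Q head=6 tape=111111[1]BB   (Q,1)→(Q,1,R)
state=Q head=7 tape=1111111[B]B   (Q,B)→(Q,0,L)
state=Q head=6 tape=111111[1]0B   (Q,1)→(Q,1,R)
state=Q head=7 tape=1111111[0]B   (Q,0)→(R,1,R)
state=R head=8 tape=11111111[B]
After 28 steps: state R, head at 8, tape 11111111.

state R, head at 8, tape 11111111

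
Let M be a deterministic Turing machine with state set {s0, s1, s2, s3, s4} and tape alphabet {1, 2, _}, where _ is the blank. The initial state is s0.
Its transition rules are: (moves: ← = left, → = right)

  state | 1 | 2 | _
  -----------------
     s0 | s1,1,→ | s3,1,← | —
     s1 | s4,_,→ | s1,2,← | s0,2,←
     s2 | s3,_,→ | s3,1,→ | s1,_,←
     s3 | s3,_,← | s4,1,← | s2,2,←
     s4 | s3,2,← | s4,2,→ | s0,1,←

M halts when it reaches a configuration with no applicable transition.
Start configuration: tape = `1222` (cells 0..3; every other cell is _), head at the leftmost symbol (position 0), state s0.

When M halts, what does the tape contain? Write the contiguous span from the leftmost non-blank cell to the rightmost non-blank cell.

11211

s0 | _[1]222_   read 1 → write 1, move →, go to s1
s1 | _1[2]22_   read 2 → write 2, move ←, go to s1
s1 | _[1]222_   read 1 → write _, move →, go to s4
s4 | __[2]22_   read 2 → write 2, move →, go to s4
s4 | __2[2]2_   read 2 → write 2, move →, go to s4
s4 | __22[2]_   read 2 → write 2, move →, go to s4
s4 | __222[_]   read _ → write 1, move ←, go to s0
s0 | __22[2]1   read 2 → write 1, move ←, go to s3
s3 | __2[2]11   read 2 → write 1, move ←, go to s4
s4 | __[2]111   read 2 → write 2, move →, go to s4
s4 | __2[1]11   read 1 → write 2, move ←, go to s3
s3 | __[2]211   read 2 → write 1, move ←, go to s4
s4 | _[_]1211   read _ → write 1, move ←, go to s0
s0 | [_]11211
The non-blank tape span at halt is 11211.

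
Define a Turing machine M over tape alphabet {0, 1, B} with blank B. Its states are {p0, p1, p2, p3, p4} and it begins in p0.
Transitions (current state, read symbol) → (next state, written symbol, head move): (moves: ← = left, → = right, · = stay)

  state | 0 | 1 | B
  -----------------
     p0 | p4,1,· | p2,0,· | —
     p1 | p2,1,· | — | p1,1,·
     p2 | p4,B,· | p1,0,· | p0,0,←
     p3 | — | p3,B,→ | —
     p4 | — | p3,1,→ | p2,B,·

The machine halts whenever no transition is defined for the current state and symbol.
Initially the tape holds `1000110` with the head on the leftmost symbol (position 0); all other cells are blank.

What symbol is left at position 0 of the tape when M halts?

p0 | B[1]000110   read 1 → write 0, move ·, go to p2
p2 | B[0]000110   read 0 → write B, move ·, go to p4
p4 | B[B]000110   read B → write B, move ·, go to p2
p2 | B[B]000110   read B → write 0, move ←, go to p0
p0 | [B]0000110
Cell 0 holds 0 when M halts.

0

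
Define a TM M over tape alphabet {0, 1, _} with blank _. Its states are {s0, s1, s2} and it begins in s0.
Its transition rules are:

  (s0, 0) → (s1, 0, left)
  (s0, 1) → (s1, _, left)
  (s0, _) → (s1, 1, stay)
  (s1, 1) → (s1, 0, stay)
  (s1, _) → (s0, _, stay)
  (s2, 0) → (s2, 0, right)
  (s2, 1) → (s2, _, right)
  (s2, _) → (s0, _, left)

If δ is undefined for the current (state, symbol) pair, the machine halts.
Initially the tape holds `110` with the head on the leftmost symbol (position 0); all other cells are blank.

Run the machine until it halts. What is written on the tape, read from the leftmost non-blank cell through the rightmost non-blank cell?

0_10

state=s0 head=0 tape=_[1]10   (s0,1)→(s1,_,left)
state=s1 head=-1 tape=[_]_10   (s1,_)→(s0,_,stay)
state=s0 head=-1 tape=[_]_10   (s0,_)→(s1,1,stay)
state=s1 head=-1 tape=[1]_10   (s1,1)→(s1,0,stay)
state=s1 head=-1 tape=[0]_10
The non-blank tape span at halt is 0_10.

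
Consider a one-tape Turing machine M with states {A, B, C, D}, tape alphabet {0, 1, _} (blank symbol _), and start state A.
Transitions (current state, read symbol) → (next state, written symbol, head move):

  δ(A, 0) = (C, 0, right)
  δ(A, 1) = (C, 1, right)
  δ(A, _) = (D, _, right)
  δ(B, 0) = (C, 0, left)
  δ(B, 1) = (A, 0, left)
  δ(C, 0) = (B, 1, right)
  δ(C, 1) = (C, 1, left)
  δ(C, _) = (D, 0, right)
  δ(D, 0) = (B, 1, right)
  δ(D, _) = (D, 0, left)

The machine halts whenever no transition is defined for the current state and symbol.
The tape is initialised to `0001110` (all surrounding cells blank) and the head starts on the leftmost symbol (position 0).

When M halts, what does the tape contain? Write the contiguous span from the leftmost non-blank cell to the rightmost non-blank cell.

A | _[0]001110   read 0 → write 0, move right, go to C
C | _0[0]01110   read 0 → write 1, move right, go to B
B | _01[0]1110   read 0 → write 0, move left, go to C
C | _0[1]01110   read 1 → write 1, move left, go to C
C | _[0]101110   read 0 → write 1, move right, go to B
B | _1[1]01110   read 1 → write 0, move left, go to A
A | _[1]001110   read 1 → write 1, move right, go to C
C | _1[0]01110   read 0 → write 1, move right, go to B
B | _11[0]1110   read 0 → write 0, move left, go to C
C | _1[1]01110   read 1 → write 1, move left, go to C
C | _[1]101110   read 1 → write 1, move left, go to C
C | [_]1101110   read _ → write 0, move right, go to D
D | 0[1]101110
The non-blank tape span at halt is 01101110.

01101110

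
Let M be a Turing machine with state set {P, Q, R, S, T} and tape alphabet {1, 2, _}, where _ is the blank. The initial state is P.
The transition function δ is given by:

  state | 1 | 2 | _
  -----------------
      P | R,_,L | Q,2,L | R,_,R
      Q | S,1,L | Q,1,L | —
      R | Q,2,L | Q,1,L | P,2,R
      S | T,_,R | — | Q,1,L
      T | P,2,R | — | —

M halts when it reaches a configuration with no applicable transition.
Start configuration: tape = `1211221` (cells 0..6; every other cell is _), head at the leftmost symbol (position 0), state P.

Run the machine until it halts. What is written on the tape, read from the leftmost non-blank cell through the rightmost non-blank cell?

2_111221

P | _[1]211221   read 1 → write _, move L, go to R
R | [_]_211221   read _ → write 2, move R, go to P
P | 2[_]211221   read _ → write _, move R, go to R
R | 2_[2]11221   read 2 → write 1, move L, go to Q
Q | 2[_]111221
The non-blank tape span at halt is 2_111221.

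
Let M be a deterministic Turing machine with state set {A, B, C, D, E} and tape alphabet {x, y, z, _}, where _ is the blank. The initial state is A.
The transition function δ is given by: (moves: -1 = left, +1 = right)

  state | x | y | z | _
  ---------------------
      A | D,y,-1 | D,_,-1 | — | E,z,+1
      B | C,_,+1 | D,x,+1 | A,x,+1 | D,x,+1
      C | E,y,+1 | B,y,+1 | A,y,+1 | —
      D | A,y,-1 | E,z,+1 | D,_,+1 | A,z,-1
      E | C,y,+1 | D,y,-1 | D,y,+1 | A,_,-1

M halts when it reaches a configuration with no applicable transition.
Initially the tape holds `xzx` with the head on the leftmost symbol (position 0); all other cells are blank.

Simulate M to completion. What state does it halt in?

state=A head=0 tape=__[x]zx_   (A,x)→(D,y,-1)
state=D head=-1 tape=_[_]yzx_   (D,_)→(A,z,-1)
state=A head=-2 tape=[_]zyzx_   (A,_)→(E,z,+1)
state=E head=-1 tape=z[z]yzx_   (E,z)→(D,y,+1)
state=D head=0 tape=zy[y]zx_   (D,y)→(E,z,+1)
state=E head=1 tape=zyz[z]x_   (E,z)→(D,y,+1)
state=D head=2 tape=zyzy[x]_   (D,x)→(A,y,-1)
state=A head=1 tape=zyz[y]y_   (A,y)→(D,_,-1)
state=D head=0 tape=zy[z]_y_   (D,z)→(D,_,+1)
state=D head=1 tape=zy_[_]y_   (D,_)→(A,z,-1)
state=A head=0 tape=zy[_]zy_   (A,_)→(E,z,+1)
state=E head=1 tape=zyz[z]y_   (E,z)→(D,y,+1)
state=D head=2 tape=zyzy[y]_   (D,y)→(E,z,+1)
state=E head=3 tape=zyzyz[_]   (E,_)→(A,_,-1)
state=A head=2 tape=zyzy[z]_
No transition is defined for (A, z); M halts in state A.

A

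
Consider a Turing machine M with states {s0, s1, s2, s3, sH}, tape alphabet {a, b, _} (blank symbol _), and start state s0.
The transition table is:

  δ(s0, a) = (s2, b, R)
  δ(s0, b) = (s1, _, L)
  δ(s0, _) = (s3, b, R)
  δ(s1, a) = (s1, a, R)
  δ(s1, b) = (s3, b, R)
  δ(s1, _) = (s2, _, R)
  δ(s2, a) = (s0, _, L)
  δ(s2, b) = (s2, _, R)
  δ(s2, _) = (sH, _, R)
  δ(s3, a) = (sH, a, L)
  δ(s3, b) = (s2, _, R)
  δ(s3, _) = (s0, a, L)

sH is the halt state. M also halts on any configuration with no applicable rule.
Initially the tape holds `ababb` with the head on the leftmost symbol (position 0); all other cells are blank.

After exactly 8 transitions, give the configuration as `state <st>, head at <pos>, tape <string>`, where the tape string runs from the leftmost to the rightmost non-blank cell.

s0 | [a]babb   read a → write b, move R, go to s2
s2 | b[b]abb   read b → write _, move R, go to s2
s2 | b_[a]bb   read a → write _, move L, go to s0
s0 | b[_]_bb   read _ → write b, move R, go to s3
s3 | bb[_]bb   read _ → write a, move L, go to s0
s0 | b[b]abb   read b → write _, move L, go to s1
s1 | [b]_abb   read b → write b, move R, go to s3
s3 | b[_]abb   read _ → write a, move L, go to s0
s0 | [b]aabb
After 8 steps: state s0, head at 0, tape baabb.

state s0, head at 0, tape baabb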